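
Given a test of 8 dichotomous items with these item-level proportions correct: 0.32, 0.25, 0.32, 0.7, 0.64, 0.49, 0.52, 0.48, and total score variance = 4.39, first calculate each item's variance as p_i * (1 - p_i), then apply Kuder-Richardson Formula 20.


For each item, compute p_i * q_i:
  Item 1: 0.32 * 0.68 = 0.2176
  Item 2: 0.25 * 0.75 = 0.1875
  Item 3: 0.32 * 0.68 = 0.2176
  Item 4: 0.7 * 0.3 = 0.21
  Item 5: 0.64 * 0.36 = 0.2304
  Item 6: 0.49 * 0.51 = 0.2499
  Item 7: 0.52 * 0.48 = 0.2496
  Item 8: 0.48 * 0.52 = 0.2496
Sum(p_i * q_i) = 0.2176 + 0.1875 + 0.2176 + 0.21 + 0.2304 + 0.2499 + 0.2496 + 0.2496 = 1.8122
KR-20 = (k/(k-1)) * (1 - Sum(p_i*q_i) / Var_total)
= (8/7) * (1 - 1.8122/4.39)
= 1.1429 * 0.5872
KR-20 = 0.6711

0.6711


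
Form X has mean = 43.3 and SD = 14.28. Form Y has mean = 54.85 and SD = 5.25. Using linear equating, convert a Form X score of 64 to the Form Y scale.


slope = SD_Y / SD_X = 5.25 / 14.28 ~ 0.3676
intercept = mean_Y - slope * mean_X = 54.85 - (5.25 / 14.28) * 43.3 ~ 38.9309
Y = slope * X + intercept. To avoid rounding drift from the rounded slope/intercept, evaluate the equivalent form Y = mean_Y + SD_Y * (X - mean_X) / SD_X at full precision:
Y = 54.85 + 5.25 * (64 - 43.3) / 14.28
Y = 54.85 + 5.25 * 20.7 / 14.28
Y = 54.85 + 108.675 / 14.28
Y = 54.85 + 7.6103
Y = 62.4603

62.4603


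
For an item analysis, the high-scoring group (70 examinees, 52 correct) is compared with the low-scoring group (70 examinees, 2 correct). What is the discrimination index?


p_upper = 52/70 = 0.7429
p_lower = 2/70 = 0.0286
D = 0.7429 - 0.0286 = 0.7143

0.7143


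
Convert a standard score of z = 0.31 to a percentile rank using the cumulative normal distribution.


CDF(z) = 0.5 * (1 + erf(z/sqrt(2)))
erf(0.2192) = 0.2434
CDF = 0.6217
Percentile rank = 0.6217 * 100 = 62.17

62.17


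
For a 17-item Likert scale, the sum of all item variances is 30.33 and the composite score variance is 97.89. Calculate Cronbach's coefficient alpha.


alpha = (k/(k-1)) * (1 - sum(si^2)/s_total^2)
= (17/16) * (1 - 30.33/97.89)
alpha = 0.7333

0.7333


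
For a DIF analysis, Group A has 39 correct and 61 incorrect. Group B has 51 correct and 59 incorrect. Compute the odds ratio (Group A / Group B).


Odds_A = 39/61 = 0.6393
Odds_B = 51/59 = 0.8644
OR = Odds_A / Odds_B = 0.6393 / 0.8644
Exactly, OR = (39 * 59) / (61 * 51) = 2301 / 3111
OR = 0.7396

0.7396


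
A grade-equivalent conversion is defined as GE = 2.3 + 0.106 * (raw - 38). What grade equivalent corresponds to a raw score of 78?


raw - median = 78 - 38 = 40
slope * diff = 0.106 * 40 = 4.24
GE = 2.3 + 4.24
GE = 6.54

6.54


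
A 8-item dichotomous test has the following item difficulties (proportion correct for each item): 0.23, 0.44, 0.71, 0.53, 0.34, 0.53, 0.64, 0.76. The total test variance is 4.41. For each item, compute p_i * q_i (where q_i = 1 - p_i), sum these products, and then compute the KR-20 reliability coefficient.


For each item, compute p_i * q_i:
  Item 1: 0.23 * 0.77 = 0.1771
  Item 2: 0.44 * 0.56 = 0.2464
  Item 3: 0.71 * 0.29 = 0.2059
  Item 4: 0.53 * 0.47 = 0.2491
  Item 5: 0.34 * 0.66 = 0.2244
  Item 6: 0.53 * 0.47 = 0.2491
  Item 7: 0.64 * 0.36 = 0.2304
  Item 8: 0.76 * 0.24 = 0.1824
Sum(p_i * q_i) = 0.1771 + 0.2464 + 0.2059 + 0.2491 + 0.2244 + 0.2491 + 0.2304 + 0.1824 = 1.7648
KR-20 = (k/(k-1)) * (1 - Sum(p_i*q_i) / Var_total)
= (8/7) * (1 - 1.7648/4.41)
= 1.1429 * 0.5998
KR-20 = 0.6855

0.6855


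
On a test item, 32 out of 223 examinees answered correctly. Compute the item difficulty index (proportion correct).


Item difficulty p = number correct / total examinees
p = 32 / 223
p = 0.1435

0.1435


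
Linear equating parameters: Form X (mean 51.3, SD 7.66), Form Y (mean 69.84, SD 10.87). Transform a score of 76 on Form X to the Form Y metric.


slope = SD_Y / SD_X = 10.87 / 7.66 ~ 1.4191
intercept = mean_Y - slope * mean_X = 69.84 - (10.87 / 7.66) * 51.3 ~ -2.9578
Y = slope * X + intercept. To avoid rounding drift from the rounded slope/intercept, evaluate the equivalent form Y = mean_Y + SD_Y * (X - mean_X) / SD_X at full precision:
Y = 69.84 + 10.87 * (76 - 51.3) / 7.66
Y = 69.84 + 10.87 * 24.7 / 7.66
Y = 69.84 + 268.489 / 7.66
Y = 69.84 + 35.0508
Y = 104.8908

104.8908


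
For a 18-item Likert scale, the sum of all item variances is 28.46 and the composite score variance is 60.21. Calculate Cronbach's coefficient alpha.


alpha = (k/(k-1)) * (1 - sum(si^2)/s_total^2)
= (18/17) * (1 - 28.46/60.21)
alpha = 0.5583

0.5583


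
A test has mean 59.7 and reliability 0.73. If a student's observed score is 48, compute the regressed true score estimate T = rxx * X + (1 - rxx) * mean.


T_est = rxx * X + (1 - rxx) * mean
T_est = 0.73 * 48 + 0.27 * 59.7
T_est = 35.04 + 16.119
T_est = 51.159

51.159


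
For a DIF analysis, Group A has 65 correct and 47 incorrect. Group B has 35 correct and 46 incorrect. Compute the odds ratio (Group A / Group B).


Odds_A = 65/47 = 1.383
Odds_B = 35/46 = 0.7609
OR = Odds_A / Odds_B = 1.383 / 0.7609
Exactly, OR = (65 * 46) / (47 * 35) = 2990 / 1645
OR = 1.8176

1.8176


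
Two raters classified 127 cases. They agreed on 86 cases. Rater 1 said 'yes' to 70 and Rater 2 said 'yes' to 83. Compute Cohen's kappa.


P_o = 86/127 = 0.677165
P_e = (70*83 + 57*44) / 16129 = 0.515717
kappa = (P_o - P_e) / (1 - P_e)
kappa = (0.677165 - 0.515717) / (1 - 0.515717)
kappa = 0.3334

0.3334


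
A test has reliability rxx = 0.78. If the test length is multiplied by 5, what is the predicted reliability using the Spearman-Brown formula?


r_new = (n * rxx) / (1 + (n-1) * rxx)
r_new = (5 * 0.78) / (1 + 4 * 0.78)
r_new = 3.9 / 4.12
r_new = 0.9466

0.9466


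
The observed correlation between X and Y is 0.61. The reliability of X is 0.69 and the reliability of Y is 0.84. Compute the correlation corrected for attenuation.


r_corrected = rxy / sqrt(rxx * ryy)
= 0.61 / sqrt(0.69 * 0.84)
= 0.61 / sqrt(0.5796)
= 0.61 / 0.761315
r_corrected = 0.8012

0.8012


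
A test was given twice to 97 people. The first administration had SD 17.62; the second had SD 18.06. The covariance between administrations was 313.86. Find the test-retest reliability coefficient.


r = cov(X,Y) / (SD_X * SD_Y)
r = 313.86 / (17.62 * 18.06)
r = 313.86 / 318.2172
r = 0.9863

0.9863


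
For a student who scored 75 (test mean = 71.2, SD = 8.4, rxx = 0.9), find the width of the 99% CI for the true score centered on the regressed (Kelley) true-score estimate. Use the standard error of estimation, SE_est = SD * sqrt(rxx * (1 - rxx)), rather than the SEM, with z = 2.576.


True score estimate = 0.9*75 + 0.1*71.2 = 74.62
SE_est = SD * sqrt(rxx * (1 - rxx)) = 8.4 * sqrt(0.9 * 0.1) = 8.4 * sqrt(0.09) = 2.52
CI = T_est +/- z * SE_est, so width = 2 * z * SE_est = 2 * 2.576 * 2.52
Width = 12.983

12.983


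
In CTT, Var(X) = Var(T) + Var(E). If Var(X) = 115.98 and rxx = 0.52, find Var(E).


var_true = rxx * var_obs = 0.52 * 115.98 = 60.3096
var_error = var_obs - var_true
var_error = 115.98 - 60.3096
var_error = 55.6704

55.6704


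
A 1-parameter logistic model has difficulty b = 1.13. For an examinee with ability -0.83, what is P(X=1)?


theta - b = -0.83 - 1.13 = -1.96
exp(-(theta - b)) = exp(1.96) = 7.0993
P = 1 / (1 + 7.0993)
P = 0.1235

0.1235


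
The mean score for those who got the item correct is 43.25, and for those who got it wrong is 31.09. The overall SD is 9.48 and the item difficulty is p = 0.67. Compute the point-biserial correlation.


q = 1 - p = 0.33
rpb = ((M1 - M0) / SD) * sqrt(p * q)
rpb = ((43.25 - 31.09) / 9.48) * sqrt(0.67 * 0.33)
rpb = 0.6031

0.6031


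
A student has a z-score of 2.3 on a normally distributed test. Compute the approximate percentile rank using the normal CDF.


CDF(z) = 0.5 * (1 + erf(z/sqrt(2)))
erf(1.6263) = 0.9786
CDF = 0.9893
Percentile rank = 0.9893 * 100 = 98.93

98.93


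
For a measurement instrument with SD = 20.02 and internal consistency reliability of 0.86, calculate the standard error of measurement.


SEM = SD * sqrt(1 - rxx)
SEM = 20.02 * sqrt(1 - 0.86)
SEM = 20.02 * sqrt(0.14) = 20.02 * 0.374166
SEM = 7.4908

7.4908


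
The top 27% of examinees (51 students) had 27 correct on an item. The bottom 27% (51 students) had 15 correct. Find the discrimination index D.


p_upper = 27/51 = 0.5294
p_lower = 15/51 = 0.2941
D = 0.5294 - 0.2941 = 0.2353

0.2353


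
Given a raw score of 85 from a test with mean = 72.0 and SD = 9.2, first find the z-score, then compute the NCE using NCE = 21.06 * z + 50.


z = (X - mean) / SD = (85 - 72.0) / 9.2
z = 13.0 / 9.2
z = 1.413
NCE = NCE = 21.06z + 50
Carry z at full precision (z = 13.0 / 9.2) into the conversion:
NCE = 21.06 * (13.0 / 9.2) + 50 = 273.78 / 9.2 + 50
NCE = 29.7587 + 50
NCE = 79.7587

79.7587


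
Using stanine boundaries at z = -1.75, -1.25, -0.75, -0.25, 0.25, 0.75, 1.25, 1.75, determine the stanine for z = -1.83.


Stanine boundaries: [-1.75, -1.25, -0.75, -0.25, 0.25, 0.75, 1.25, 1.75]
z = -1.83
Check each boundary:
  z < -1.75
  z < -1.25
  z < -0.75
  z < -0.25
  z < 0.25
  z < 0.75
  z < 1.25
  z < 1.75
Highest qualifying boundary gives stanine = 1

1


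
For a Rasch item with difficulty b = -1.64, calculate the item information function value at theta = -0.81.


P = 1/(1+exp(-(-0.81--1.64))) = 0.6964
I = P*(1-P) = 0.6964 * 0.3036
I = 0.2114

0.2114


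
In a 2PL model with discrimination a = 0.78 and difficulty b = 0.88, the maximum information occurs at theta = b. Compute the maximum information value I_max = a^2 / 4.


For 2PL, max info at theta = b = 0.88
I_max = a^2 / 4 = 0.78^2 / 4
= 0.6084 / 4
I_max = 0.1521

0.1521


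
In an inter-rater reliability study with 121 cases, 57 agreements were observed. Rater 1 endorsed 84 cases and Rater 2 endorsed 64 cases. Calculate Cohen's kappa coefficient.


P_o = 57/121 = 0.471074
P_e = (84*64 + 37*57) / 14641 = 0.511236
kappa = (P_o - P_e) / (1 - P_e)
kappa = (0.471074 - 0.511236) / (1 - 0.511236)
kappa = -0.0822

-0.0822


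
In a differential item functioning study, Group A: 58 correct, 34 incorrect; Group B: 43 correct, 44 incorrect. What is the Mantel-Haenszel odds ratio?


Odds_A = 58/34 = 1.7059
Odds_B = 43/44 = 0.9773
OR = Odds_A / Odds_B = 1.7059 / 0.9773
Exactly, OR = (58 * 44) / (34 * 43) = 2552 / 1462
OR = 1.7456

1.7456


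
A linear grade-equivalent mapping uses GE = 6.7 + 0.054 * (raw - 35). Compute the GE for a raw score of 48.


raw - median = 48 - 35 = 13
slope * diff = 0.054 * 13 = 0.702
GE = 6.7 + 0.702
GE = 7.402

7.402


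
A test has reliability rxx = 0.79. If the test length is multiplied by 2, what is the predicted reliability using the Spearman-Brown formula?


r_new = (n * rxx) / (1 + (n-1) * rxx)
r_new = (2 * 0.79) / (1 + 1 * 0.79)
r_new = 1.58 / 1.79
r_new = 0.8827

0.8827


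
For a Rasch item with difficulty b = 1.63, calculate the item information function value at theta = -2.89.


P = 1/(1+exp(-(-2.89-1.63))) = 0.0108
I = P*(1-P) = 0.0108 * 0.9892
I = 0.0107

0.0107


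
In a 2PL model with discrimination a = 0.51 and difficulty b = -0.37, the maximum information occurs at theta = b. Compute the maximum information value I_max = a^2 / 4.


For 2PL, max info at theta = b = -0.37
I_max = a^2 / 4 = 0.51^2 / 4
= 0.2601 / 4
I_max = 0.065

0.065


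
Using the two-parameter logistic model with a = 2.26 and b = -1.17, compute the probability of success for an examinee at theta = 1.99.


a*(theta - b) = 2.26 * (1.99 - -1.17) = 7.1416
exp(-7.1416) = 0.0008
P = 1 / (1 + 0.0008)
P = 0.9992

0.9992


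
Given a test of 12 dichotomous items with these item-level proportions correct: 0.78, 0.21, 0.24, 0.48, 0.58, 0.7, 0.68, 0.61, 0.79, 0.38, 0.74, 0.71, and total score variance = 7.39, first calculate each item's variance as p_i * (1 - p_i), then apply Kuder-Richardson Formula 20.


For each item, compute p_i * q_i:
  Item 1: 0.78 * 0.22 = 0.1716
  Item 2: 0.21 * 0.79 = 0.1659
  Item 3: 0.24 * 0.76 = 0.1824
  Item 4: 0.48 * 0.52 = 0.2496
  Item 5: 0.58 * 0.42 = 0.2436
  Item 6: 0.7 * 0.3 = 0.21
  Item 7: 0.68 * 0.32 = 0.2176
  Item 8: 0.61 * 0.39 = 0.2379
  Item 9: 0.79 * 0.21 = 0.1659
  Item 10: 0.38 * 0.62 = 0.2356
  Item 11: 0.74 * 0.26 = 0.1924
  Item 12: 0.71 * 0.29 = 0.2059
Sum(p_i * q_i) = 0.1716 + 0.1659 + 0.1824 + 0.2496 + 0.2436 + 0.21 + 0.2176 + 0.2379 + 0.1659 + 0.2356 + 0.1924 + 0.2059 = 2.4784
KR-20 = (k/(k-1)) * (1 - Sum(p_i*q_i) / Var_total)
= (12/11) * (1 - 2.4784/7.39)
= 1.0909 * 0.6646
KR-20 = 0.725

0.725


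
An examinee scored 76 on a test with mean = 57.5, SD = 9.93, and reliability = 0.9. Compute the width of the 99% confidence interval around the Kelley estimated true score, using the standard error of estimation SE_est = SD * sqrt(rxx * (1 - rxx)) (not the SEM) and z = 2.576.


True score estimate = 0.9*76 + 0.1*57.5 = 74.15
SE_est = SD * sqrt(rxx * (1 - rxx)) = 9.93 * sqrt(0.9 * 0.1) = 9.93 * sqrt(0.09) = 2.979
CI = T_est +/- z * SE_est, so width = 2 * z * SE_est = 2 * 2.576 * 2.979
Width = 15.3478

15.3478


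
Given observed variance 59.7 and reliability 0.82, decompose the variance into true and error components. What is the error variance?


var_true = rxx * var_obs = 0.82 * 59.7 = 48.954
var_error = var_obs - var_true
var_error = 59.7 - 48.954
var_error = 10.746

10.746


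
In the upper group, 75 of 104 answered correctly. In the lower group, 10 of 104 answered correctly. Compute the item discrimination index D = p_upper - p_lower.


p_upper = 75/104 = 0.7212
p_lower = 10/104 = 0.0962
D = 0.7212 - 0.0962 = 0.625

0.625


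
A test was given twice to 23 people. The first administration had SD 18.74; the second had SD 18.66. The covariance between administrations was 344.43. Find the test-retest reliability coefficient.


r = cov(X,Y) / (SD_X * SD_Y)
r = 344.43 / (18.74 * 18.66)
r = 344.43 / 349.6884
r = 0.985

0.985


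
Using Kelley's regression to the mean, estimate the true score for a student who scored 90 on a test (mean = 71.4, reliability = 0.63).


T_est = rxx * X + (1 - rxx) * mean
T_est = 0.63 * 90 + 0.37 * 71.4
T_est = 56.7 + 26.418
T_est = 83.118

83.118


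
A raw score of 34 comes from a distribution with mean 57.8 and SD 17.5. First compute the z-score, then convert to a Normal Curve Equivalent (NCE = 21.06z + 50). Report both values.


z = (X - mean) / SD = (34 - 57.8) / 17.5
z = -23.8 / 17.5
z = -1.36
NCE = NCE = 21.06z + 50
Carry z at full precision (z = -23.8 / 17.5) into the conversion:
NCE = 21.06 * (-23.8 / 17.5) + 50 = -501.228 / 17.5 + 50
NCE = -28.6416 + 50
NCE = 21.3584

21.3584


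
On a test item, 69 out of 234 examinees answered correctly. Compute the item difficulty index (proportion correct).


Item difficulty p = number correct / total examinees
p = 69 / 234
p = 0.2949

0.2949


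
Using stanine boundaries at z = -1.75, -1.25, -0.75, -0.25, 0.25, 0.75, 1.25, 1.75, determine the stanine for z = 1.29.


Stanine boundaries: [-1.75, -1.25, -0.75, -0.25, 0.25, 0.75, 1.25, 1.75]
z = 1.29
Check each boundary:
  z >= -1.75 -> could be stanine 2
  z >= -1.25 -> could be stanine 3
  z >= -0.75 -> could be stanine 4
  z >= -0.25 -> could be stanine 5
  z >= 0.25 -> could be stanine 6
  z >= 0.75 -> could be stanine 7
  z >= 1.25 -> could be stanine 8
  z < 1.75
Highest qualifying boundary gives stanine = 8

8


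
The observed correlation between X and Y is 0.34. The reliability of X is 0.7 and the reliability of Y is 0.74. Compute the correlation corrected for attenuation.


r_corrected = rxy / sqrt(rxx * ryy)
= 0.34 / sqrt(0.7 * 0.74)
= 0.34 / sqrt(0.518)
= 0.34 / 0.719722
r_corrected = 0.4724

0.4724


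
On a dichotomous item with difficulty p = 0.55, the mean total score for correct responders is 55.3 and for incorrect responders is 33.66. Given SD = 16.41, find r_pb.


q = 1 - p = 0.45
rpb = ((M1 - M0) / SD) * sqrt(p * q)
rpb = ((55.3 - 33.66) / 16.41) * sqrt(0.55 * 0.45)
rpb = 0.656

0.656


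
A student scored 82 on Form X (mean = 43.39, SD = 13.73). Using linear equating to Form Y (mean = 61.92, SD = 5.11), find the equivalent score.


slope = SD_Y / SD_X = 5.11 / 13.73 ~ 0.3722
intercept = mean_Y - slope * mean_X = 61.92 - (5.11 / 13.73) * 43.39 ~ 45.7712
Y = slope * X + intercept. To avoid rounding drift from the rounded slope/intercept, evaluate the equivalent form Y = mean_Y + SD_Y * (X - mean_X) / SD_X at full precision:
Y = 61.92 + 5.11 * (82 - 43.39) / 13.73
Y = 61.92 + 5.11 * 38.61 / 13.73
Y = 61.92 + 197.2971 / 13.73
Y = 61.92 + 14.3698
Y = 76.2898

76.2898


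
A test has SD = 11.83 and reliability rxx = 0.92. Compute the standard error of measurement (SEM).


SEM = SD * sqrt(1 - rxx)
SEM = 11.83 * sqrt(1 - 0.92)
SEM = 11.83 * sqrt(0.08) = 11.83 * 0.282843
SEM = 3.346

3.346


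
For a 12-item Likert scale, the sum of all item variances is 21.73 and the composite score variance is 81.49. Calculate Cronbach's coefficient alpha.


alpha = (k/(k-1)) * (1 - sum(si^2)/s_total^2)
= (12/11) * (1 - 21.73/81.49)
alpha = 0.8

0.8


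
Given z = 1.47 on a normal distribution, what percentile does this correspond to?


CDF(z) = 0.5 * (1 + erf(z/sqrt(2)))
erf(1.0394) = 0.8584
CDF = 0.9292
Percentile rank = 0.9292 * 100 = 92.92

92.92


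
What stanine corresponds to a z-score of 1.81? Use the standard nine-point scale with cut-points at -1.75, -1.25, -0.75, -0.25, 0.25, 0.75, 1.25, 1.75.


Stanine boundaries: [-1.75, -1.25, -0.75, -0.25, 0.25, 0.75, 1.25, 1.75]
z = 1.81
Check each boundary:
  z >= -1.75 -> could be stanine 2
  z >= -1.25 -> could be stanine 3
  z >= -0.75 -> could be stanine 4
  z >= -0.25 -> could be stanine 5
  z >= 0.25 -> could be stanine 6
  z >= 0.75 -> could be stanine 7
  z >= 1.25 -> could be stanine 8
  z >= 1.75 -> could be stanine 9
Highest qualifying boundary gives stanine = 9

9


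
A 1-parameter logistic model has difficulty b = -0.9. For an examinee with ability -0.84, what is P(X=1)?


theta - b = -0.84 - -0.9 = 0.06
exp(-(theta - b)) = exp(-0.06) = 0.9418
P = 1 / (1 + 0.9418)
P = 0.515

0.515


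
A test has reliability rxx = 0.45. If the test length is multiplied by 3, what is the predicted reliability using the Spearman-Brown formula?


r_new = (n * rxx) / (1 + (n-1) * rxx)
r_new = (3 * 0.45) / (1 + 2 * 0.45)
r_new = 1.35 / 1.9
r_new = 0.7105

0.7105


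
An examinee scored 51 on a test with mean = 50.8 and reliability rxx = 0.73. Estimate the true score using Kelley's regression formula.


T_est = rxx * X + (1 - rxx) * mean
T_est = 0.73 * 51 + 0.27 * 50.8
T_est = 37.23 + 13.716
T_est = 50.946

50.946


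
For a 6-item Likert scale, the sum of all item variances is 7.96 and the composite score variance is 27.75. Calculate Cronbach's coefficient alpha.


alpha = (k/(k-1)) * (1 - sum(si^2)/s_total^2)
= (6/5) * (1 - 7.96/27.75)
alpha = 0.8558

0.8558


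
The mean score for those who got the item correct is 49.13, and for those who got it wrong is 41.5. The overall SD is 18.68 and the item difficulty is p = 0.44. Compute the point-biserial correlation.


q = 1 - p = 0.56
rpb = ((M1 - M0) / SD) * sqrt(p * q)
rpb = ((49.13 - 41.5) / 18.68) * sqrt(0.44 * 0.56)
rpb = 0.2028

0.2028


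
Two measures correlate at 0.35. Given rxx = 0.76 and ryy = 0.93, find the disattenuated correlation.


r_corrected = rxy / sqrt(rxx * ryy)
= 0.35 / sqrt(0.76 * 0.93)
= 0.35 / sqrt(0.7068)
= 0.35 / 0.840714
r_corrected = 0.4163

0.4163


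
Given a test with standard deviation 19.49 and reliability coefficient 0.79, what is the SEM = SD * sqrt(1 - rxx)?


SEM = SD * sqrt(1 - rxx)
SEM = 19.49 * sqrt(1 - 0.79)
SEM = 19.49 * sqrt(0.21) = 19.49 * 0.458258
SEM = 8.9314

8.9314


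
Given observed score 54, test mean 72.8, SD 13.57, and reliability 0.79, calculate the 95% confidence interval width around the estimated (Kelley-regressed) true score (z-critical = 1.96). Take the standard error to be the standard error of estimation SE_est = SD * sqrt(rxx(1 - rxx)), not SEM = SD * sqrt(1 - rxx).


True score estimate = 0.79*54 + 0.21*72.8 = 57.948
SE_est = SD * sqrt(rxx * (1 - rxx)) = 13.57 * sqrt(0.79 * 0.21) = 13.57 * sqrt(0.1659) = 5.527173
CI = T_est +/- z * SE_est, so width = 2 * z * SE_est = 2 * 1.96 * 5.527173
Width = 21.6665

21.6665


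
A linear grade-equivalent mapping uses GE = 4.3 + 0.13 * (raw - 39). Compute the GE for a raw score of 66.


raw - median = 66 - 39 = 27
slope * diff = 0.13 * 27 = 3.51
GE = 4.3 + 3.51
GE = 7.81

7.81


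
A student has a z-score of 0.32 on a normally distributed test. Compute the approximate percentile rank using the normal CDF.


CDF(z) = 0.5 * (1 + erf(z/sqrt(2)))
erf(0.2263) = 0.251
CDF = 0.6255
Percentile rank = 0.6255 * 100 = 62.55

62.55


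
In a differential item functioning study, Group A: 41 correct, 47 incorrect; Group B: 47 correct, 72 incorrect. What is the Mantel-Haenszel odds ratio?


Odds_A = 41/47 = 0.8723
Odds_B = 47/72 = 0.6528
OR = Odds_A / Odds_B = 0.8723 / 0.6528
Exactly, OR = (41 * 72) / (47 * 47) = 2952 / 2209
OR = 1.3364

1.3364


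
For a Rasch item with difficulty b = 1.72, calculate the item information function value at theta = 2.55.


P = 1/(1+exp(-(2.55-1.72))) = 0.6964
I = P*(1-P) = 0.6964 * 0.3036
I = 0.2114

0.2114


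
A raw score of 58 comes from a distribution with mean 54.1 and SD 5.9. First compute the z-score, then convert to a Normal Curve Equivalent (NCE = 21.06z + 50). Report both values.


z = (X - mean) / SD = (58 - 54.1) / 5.9
z = 3.9 / 5.9
z = 0.661
NCE = NCE = 21.06z + 50
Carry z at full precision (z = 3.9 / 5.9) into the conversion:
NCE = 21.06 * (3.9 / 5.9) + 50 = 82.134 / 5.9 + 50
NCE = 13.921 + 50
NCE = 63.921

63.921


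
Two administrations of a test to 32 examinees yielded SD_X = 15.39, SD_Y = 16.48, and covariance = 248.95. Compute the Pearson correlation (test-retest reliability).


r = cov(X,Y) / (SD_X * SD_Y)
r = 248.95 / (15.39 * 16.48)
r = 248.95 / 253.6272
r = 0.9816

0.9816


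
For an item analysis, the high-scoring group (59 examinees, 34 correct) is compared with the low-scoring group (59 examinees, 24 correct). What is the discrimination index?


p_upper = 34/59 = 0.5763
p_lower = 24/59 = 0.4068
D = 0.5763 - 0.4068 = 0.1695

0.1695


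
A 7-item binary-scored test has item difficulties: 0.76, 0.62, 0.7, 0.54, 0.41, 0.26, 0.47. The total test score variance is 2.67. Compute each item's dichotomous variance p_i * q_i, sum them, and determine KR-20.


For each item, compute p_i * q_i:
  Item 1: 0.76 * 0.24 = 0.1824
  Item 2: 0.62 * 0.38 = 0.2356
  Item 3: 0.7 * 0.3 = 0.21
  Item 4: 0.54 * 0.46 = 0.2484
  Item 5: 0.41 * 0.59 = 0.2419
  Item 6: 0.26 * 0.74 = 0.1924
  Item 7: 0.47 * 0.53 = 0.2491
Sum(p_i * q_i) = 0.1824 + 0.2356 + 0.21 + 0.2484 + 0.2419 + 0.1924 + 0.2491 = 1.5598
KR-20 = (k/(k-1)) * (1 - Sum(p_i*q_i) / Var_total)
= (7/6) * (1 - 1.5598/2.67)
= 1.1667 * 0.4158
KR-20 = 0.4851

0.4851


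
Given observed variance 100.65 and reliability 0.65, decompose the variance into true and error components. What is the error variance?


var_true = rxx * var_obs = 0.65 * 100.65 = 65.4225
var_error = var_obs - var_true
var_error = 100.65 - 65.4225
var_error = 35.2275

35.2275


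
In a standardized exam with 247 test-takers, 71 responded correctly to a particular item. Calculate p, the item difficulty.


Item difficulty p = number correct / total examinees
p = 71 / 247
p = 0.2874

0.2874


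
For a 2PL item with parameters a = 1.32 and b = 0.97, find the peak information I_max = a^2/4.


For 2PL, max info at theta = b = 0.97
I_max = a^2 / 4 = 1.32^2 / 4
= 1.7424 / 4
I_max = 0.4356

0.4356


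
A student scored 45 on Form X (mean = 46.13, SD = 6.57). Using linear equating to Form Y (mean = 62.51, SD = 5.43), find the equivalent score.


slope = SD_Y / SD_X = 5.43 / 6.57 ~ 0.8265
intercept = mean_Y - slope * mean_X = 62.51 - (5.43 / 6.57) * 46.13 ~ 24.3843
Y = slope * X + intercept. To avoid rounding drift from the rounded slope/intercept, evaluate the equivalent form Y = mean_Y + SD_Y * (X - mean_X) / SD_X at full precision:
Y = 62.51 + 5.43 * (45 - 46.13) / 6.57
Y = 62.51 - 5.43 * 1.13 / 6.57
Y = 62.51 - 6.1359 / 6.57
Y = 62.51 - 0.9339
Y = 61.5761

61.5761


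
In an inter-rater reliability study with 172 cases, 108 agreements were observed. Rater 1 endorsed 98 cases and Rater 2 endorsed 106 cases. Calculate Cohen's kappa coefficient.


P_o = 108/172 = 0.627907
P_e = (98*106 + 74*66) / 29584 = 0.516225
kappa = (P_o - P_e) / (1 - P_e)
kappa = (0.627907 - 0.516225) / (1 - 0.516225)
kappa = 0.2309

0.2309


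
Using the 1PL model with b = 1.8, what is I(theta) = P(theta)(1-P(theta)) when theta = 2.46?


P = 1/(1+exp(-(2.46-1.8))) = 0.6593
I = P*(1-P) = 0.6593 * 0.3407
I = 0.2246

0.2246


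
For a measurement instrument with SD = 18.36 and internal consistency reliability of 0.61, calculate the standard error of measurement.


SEM = SD * sqrt(1 - rxx)
SEM = 18.36 * sqrt(1 - 0.61)
SEM = 18.36 * sqrt(0.39) = 18.36 * 0.6245
SEM = 11.4658

11.4658


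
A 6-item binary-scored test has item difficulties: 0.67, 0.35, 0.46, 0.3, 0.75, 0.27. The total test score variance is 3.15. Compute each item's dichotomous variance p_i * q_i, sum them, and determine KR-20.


For each item, compute p_i * q_i:
  Item 1: 0.67 * 0.33 = 0.2211
  Item 2: 0.35 * 0.65 = 0.2275
  Item 3: 0.46 * 0.54 = 0.2484
  Item 4: 0.3 * 0.7 = 0.21
  Item 5: 0.75 * 0.25 = 0.1875
  Item 6: 0.27 * 0.73 = 0.1971
Sum(p_i * q_i) = 0.2211 + 0.2275 + 0.2484 + 0.21 + 0.1875 + 0.1971 = 1.2916
KR-20 = (k/(k-1)) * (1 - Sum(p_i*q_i) / Var_total)
= (6/5) * (1 - 1.2916/3.15)
= 1.2 * 0.59
KR-20 = 0.708

0.708


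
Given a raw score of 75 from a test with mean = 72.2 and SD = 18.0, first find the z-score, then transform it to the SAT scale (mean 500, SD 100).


z = (X - mean) / SD = (75 - 72.2) / 18.0
z = 2.8 / 18.0
z = 0.1556
SAT-scale = SAT = 500 + 100z
Carry z at full precision (z = 2.8 / 18.0) into the conversion:
SAT-scale = 500 + 100 * (2.8 / 18.0) = 500 + 280 / 18.0
SAT-scale = 500 + 15.5556
SAT-scale = 515.5556

515.5556


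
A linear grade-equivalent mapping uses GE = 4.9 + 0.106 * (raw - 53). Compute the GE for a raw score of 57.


raw - median = 57 - 53 = 4
slope * diff = 0.106 * 4 = 0.424
GE = 4.9 + 0.424
GE = 5.324

5.324


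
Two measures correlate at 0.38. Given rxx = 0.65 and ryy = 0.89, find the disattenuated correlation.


r_corrected = rxy / sqrt(rxx * ryy)
= 0.38 / sqrt(0.65 * 0.89)
= 0.38 / sqrt(0.5785)
= 0.38 / 0.760592
r_corrected = 0.4996

0.4996


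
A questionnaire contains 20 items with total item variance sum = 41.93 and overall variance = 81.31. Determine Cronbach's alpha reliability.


alpha = (k/(k-1)) * (1 - sum(si^2)/s_total^2)
= (20/19) * (1 - 41.93/81.31)
alpha = 0.5098

0.5098


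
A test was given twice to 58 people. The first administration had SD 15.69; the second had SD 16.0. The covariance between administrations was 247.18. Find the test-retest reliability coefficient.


r = cov(X,Y) / (SD_X * SD_Y)
r = 247.18 / (15.69 * 16.0)
r = 247.18 / 251.04
r = 0.9846

0.9846


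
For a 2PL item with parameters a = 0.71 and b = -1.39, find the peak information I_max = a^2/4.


For 2PL, max info at theta = b = -1.39
I_max = a^2 / 4 = 0.71^2 / 4
= 0.5041 / 4
I_max = 0.126

0.126


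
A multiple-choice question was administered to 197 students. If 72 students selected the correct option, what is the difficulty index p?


Item difficulty p = number correct / total examinees
p = 72 / 197
p = 0.3655

0.3655


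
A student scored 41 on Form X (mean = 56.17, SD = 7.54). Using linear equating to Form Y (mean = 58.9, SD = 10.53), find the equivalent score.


slope = SD_Y / SD_X = 10.53 / 7.54 ~ 1.3966
intercept = mean_Y - slope * mean_X = 58.9 - (10.53 / 7.54) * 56.17 ~ -19.5443
Y = slope * X + intercept. To avoid rounding drift from the rounded slope/intercept, evaluate the equivalent form Y = mean_Y + SD_Y * (X - mean_X) / SD_X at full precision:
Y = 58.9 + 10.53 * (41 - 56.17) / 7.54
Y = 58.9 - 10.53 * 15.17 / 7.54
Y = 58.9 - 159.7401 / 7.54
Y = 58.9 - 21.1857
Y = 37.7143

37.7143


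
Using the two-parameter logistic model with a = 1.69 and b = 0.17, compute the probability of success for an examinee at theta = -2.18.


a*(theta - b) = 1.69 * (-2.18 - 0.17) = -3.9715
exp(--3.9715) = 53.0641
P = 1 / (1 + 53.0641)
P = 0.0185

0.0185


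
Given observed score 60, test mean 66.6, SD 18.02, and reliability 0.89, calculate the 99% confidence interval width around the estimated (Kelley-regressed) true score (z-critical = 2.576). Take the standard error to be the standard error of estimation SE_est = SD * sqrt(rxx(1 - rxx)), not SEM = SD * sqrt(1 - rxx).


True score estimate = 0.89*60 + 0.11*66.6 = 60.726
SE_est = SD * sqrt(rxx * (1 - rxx)) = 18.02 * sqrt(0.89 * 0.11) = 18.02 * sqrt(0.0979) = 5.638273
CI = T_est +/- z * SE_est, so width = 2 * z * SE_est = 2 * 2.576 * 5.638273
Width = 29.0484

29.0484


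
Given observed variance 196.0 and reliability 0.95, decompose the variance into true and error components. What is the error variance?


var_true = rxx * var_obs = 0.95 * 196.0 = 186.2
var_error = var_obs - var_true
var_error = 196.0 - 186.2
var_error = 9.8

9.8


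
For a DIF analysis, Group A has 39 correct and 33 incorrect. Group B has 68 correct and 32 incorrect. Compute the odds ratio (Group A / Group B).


Odds_A = 39/33 = 1.1818
Odds_B = 68/32 = 2.125
OR = Odds_A / Odds_B = 1.1818 / 2.125
Exactly, OR = (39 * 32) / (33 * 68) = 1248 / 2244
OR = 0.5561

0.5561


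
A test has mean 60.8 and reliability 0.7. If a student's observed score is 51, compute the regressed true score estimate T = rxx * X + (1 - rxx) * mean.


T_est = rxx * X + (1 - rxx) * mean
T_est = 0.7 * 51 + 0.3 * 60.8
T_est = 35.7 + 18.24
T_est = 53.94

53.94


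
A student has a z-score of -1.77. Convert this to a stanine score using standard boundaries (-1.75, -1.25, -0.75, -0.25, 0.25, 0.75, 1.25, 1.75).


Stanine boundaries: [-1.75, -1.25, -0.75, -0.25, 0.25, 0.75, 1.25, 1.75]
z = -1.77
Check each boundary:
  z < -1.75
  z < -1.25
  z < -0.75
  z < -0.25
  z < 0.25
  z < 0.75
  z < 1.25
  z < 1.75
Highest qualifying boundary gives stanine = 1

1


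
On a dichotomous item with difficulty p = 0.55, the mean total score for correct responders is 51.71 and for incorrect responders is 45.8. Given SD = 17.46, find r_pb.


q = 1 - p = 0.45
rpb = ((M1 - M0) / SD) * sqrt(p * q)
rpb = ((51.71 - 45.8) / 17.46) * sqrt(0.55 * 0.45)
rpb = 0.1684

0.1684


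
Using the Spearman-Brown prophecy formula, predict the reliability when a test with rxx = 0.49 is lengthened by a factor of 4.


r_new = (n * rxx) / (1 + (n-1) * rxx)
r_new = (4 * 0.49) / (1 + 3 * 0.49)
r_new = 1.96 / 2.47
r_new = 0.7935

0.7935


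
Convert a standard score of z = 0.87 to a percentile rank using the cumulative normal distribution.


CDF(z) = 0.5 * (1 + erf(z/sqrt(2)))
erf(0.6152) = 0.6157
CDF = 0.8078
Percentile rank = 0.8078 * 100 = 80.78

80.78


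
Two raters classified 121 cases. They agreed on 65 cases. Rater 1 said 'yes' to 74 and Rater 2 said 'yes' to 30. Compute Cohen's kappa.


P_o = 65/121 = 0.53719
P_e = (74*30 + 47*91) / 14641 = 0.443754
kappa = (P_o - P_e) / (1 - P_e)
kappa = (0.53719 - 0.443754) / (1 - 0.443754)
kappa = 0.168

0.168


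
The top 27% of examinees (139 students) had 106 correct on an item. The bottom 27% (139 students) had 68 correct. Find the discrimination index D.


p_upper = 106/139 = 0.7626
p_lower = 68/139 = 0.4892
D = 0.7626 - 0.4892 = 0.2734

0.2734


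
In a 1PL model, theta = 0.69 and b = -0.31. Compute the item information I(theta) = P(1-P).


P = 1/(1+exp(-(0.69--0.31))) = 0.7311
I = P*(1-P) = 0.7311 * 0.2689
I = 0.1966

0.1966


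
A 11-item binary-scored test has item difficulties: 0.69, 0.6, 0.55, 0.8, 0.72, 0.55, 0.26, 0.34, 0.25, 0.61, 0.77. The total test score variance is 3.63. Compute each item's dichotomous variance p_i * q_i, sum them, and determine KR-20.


For each item, compute p_i * q_i:
  Item 1: 0.69 * 0.31 = 0.2139
  Item 2: 0.6 * 0.4 = 0.24
  Item 3: 0.55 * 0.45 = 0.2475
  Item 4: 0.8 * 0.2 = 0.16
  Item 5: 0.72 * 0.28 = 0.2016
  Item 6: 0.55 * 0.45 = 0.2475
  Item 7: 0.26 * 0.74 = 0.1924
  Item 8: 0.34 * 0.66 = 0.2244
  Item 9: 0.25 * 0.75 = 0.1875
  Item 10: 0.61 * 0.39 = 0.2379
  Item 11: 0.77 * 0.23 = 0.1771
Sum(p_i * q_i) = 0.2139 + 0.24 + 0.2475 + 0.16 + 0.2016 + 0.2475 + 0.1924 + 0.2244 + 0.1875 + 0.2379 + 0.1771 = 2.3298
KR-20 = (k/(k-1)) * (1 - Sum(p_i*q_i) / Var_total)
= (11/10) * (1 - 2.3298/3.63)
= 1.1 * 0.3582
KR-20 = 0.394

0.394


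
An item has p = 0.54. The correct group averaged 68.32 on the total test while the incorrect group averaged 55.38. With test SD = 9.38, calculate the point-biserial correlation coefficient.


q = 1 - p = 0.46
rpb = ((M1 - M0) / SD) * sqrt(p * q)
rpb = ((68.32 - 55.38) / 9.38) * sqrt(0.54 * 0.46)
rpb = 0.6876

0.6876


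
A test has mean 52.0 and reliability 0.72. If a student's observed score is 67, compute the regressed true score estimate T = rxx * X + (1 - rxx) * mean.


T_est = rxx * X + (1 - rxx) * mean
T_est = 0.72 * 67 + 0.28 * 52.0
T_est = 48.24 + 14.56
T_est = 62.8

62.8


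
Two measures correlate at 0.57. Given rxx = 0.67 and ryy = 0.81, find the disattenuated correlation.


r_corrected = rxy / sqrt(rxx * ryy)
= 0.57 / sqrt(0.67 * 0.81)
= 0.57 / sqrt(0.5427)
= 0.57 / 0.736682
r_corrected = 0.7737

0.7737


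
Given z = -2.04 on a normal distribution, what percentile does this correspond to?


CDF(z) = 0.5 * (1 + erf(z/sqrt(2)))
erf(-1.4425) = -0.9586
CDF = 0.0207
Percentile rank = 0.0207 * 100 = 2.07

2.07


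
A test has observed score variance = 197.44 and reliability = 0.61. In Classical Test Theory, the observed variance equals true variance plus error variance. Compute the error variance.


var_true = rxx * var_obs = 0.61 * 197.44 = 120.4384
var_error = var_obs - var_true
var_error = 197.44 - 120.4384
var_error = 77.0016

77.0016


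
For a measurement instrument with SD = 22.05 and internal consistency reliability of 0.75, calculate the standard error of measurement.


SEM = SD * sqrt(1 - rxx)
SEM = 22.05 * sqrt(1 - 0.75)
SEM = 22.05 * sqrt(0.25) = 22.05 * 0.5
SEM = 11.025

11.025


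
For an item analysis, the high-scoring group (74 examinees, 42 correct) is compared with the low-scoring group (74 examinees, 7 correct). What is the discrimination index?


p_upper = 42/74 = 0.5676
p_lower = 7/74 = 0.0946
D = 0.5676 - 0.0946 = 0.473

0.473


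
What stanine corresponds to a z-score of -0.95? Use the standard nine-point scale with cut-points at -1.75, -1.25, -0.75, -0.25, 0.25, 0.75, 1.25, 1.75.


Stanine boundaries: [-1.75, -1.25, -0.75, -0.25, 0.25, 0.75, 1.25, 1.75]
z = -0.95
Check each boundary:
  z >= -1.75 -> could be stanine 2
  z >= -1.25 -> could be stanine 3
  z < -0.75
  z < -0.25
  z < 0.25
  z < 0.75
  z < 1.25
  z < 1.75
Highest qualifying boundary gives stanine = 3

3


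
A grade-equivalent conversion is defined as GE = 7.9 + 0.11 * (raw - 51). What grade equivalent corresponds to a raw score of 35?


raw - median = 35 - 51 = -16
slope * diff = 0.11 * -16 = -1.76
GE = 7.9 + -1.76
GE = 6.14

6.14


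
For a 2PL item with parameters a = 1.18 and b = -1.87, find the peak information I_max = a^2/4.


For 2PL, max info at theta = b = -1.87
I_max = a^2 / 4 = 1.18^2 / 4
= 1.3924 / 4
I_max = 0.3481

0.3481


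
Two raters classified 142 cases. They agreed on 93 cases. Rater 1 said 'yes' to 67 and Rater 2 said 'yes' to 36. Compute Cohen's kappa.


P_o = 93/142 = 0.65493
P_e = (67*36 + 75*106) / 20164 = 0.513886
kappa = (P_o - P_e) / (1 - P_e)
kappa = (0.65493 - 0.513886) / (1 - 0.513886)
kappa = 0.2901

0.2901


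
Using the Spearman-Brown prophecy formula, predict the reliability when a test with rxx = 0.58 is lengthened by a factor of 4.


r_new = (n * rxx) / (1 + (n-1) * rxx)
r_new = (4 * 0.58) / (1 + 3 * 0.58)
r_new = 2.32 / 2.74
r_new = 0.8467

0.8467


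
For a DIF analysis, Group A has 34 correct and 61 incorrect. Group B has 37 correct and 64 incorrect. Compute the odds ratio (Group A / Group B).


Odds_A = 34/61 = 0.5574
Odds_B = 37/64 = 0.5781
OR = Odds_A / Odds_B = 0.5574 / 0.5781
Exactly, OR = (34 * 64) / (61 * 37) = 2176 / 2257
OR = 0.9641

0.9641


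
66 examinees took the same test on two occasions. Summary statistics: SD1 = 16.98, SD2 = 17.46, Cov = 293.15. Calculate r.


r = cov(X,Y) / (SD_X * SD_Y)
r = 293.15 / (16.98 * 17.46)
r = 293.15 / 296.4708
r = 0.9888

0.9888


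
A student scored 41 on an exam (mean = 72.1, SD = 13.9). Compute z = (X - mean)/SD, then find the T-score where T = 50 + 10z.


z = (X - mean) / SD = (41 - 72.1) / 13.9
z = -31.1 / 13.9
z = -2.2374
T-score = T = 50 + 10z
Carry z at full precision (z = -31.1 / 13.9) into the conversion:
T-score = 50 + 10 * (-31.1 / 13.9) = 50 + -311 / 13.9
T-score = 50 + -22.3741
T-score = 27.6259

27.6259


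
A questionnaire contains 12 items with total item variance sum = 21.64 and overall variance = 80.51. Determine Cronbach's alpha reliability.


alpha = (k/(k-1)) * (1 - sum(si^2)/s_total^2)
= (12/11) * (1 - 21.64/80.51)
alpha = 0.7977

0.7977


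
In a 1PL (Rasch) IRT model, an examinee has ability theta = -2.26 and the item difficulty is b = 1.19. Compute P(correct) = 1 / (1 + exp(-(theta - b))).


theta - b = -2.26 - 1.19 = -3.45
exp(-(theta - b)) = exp(3.45) = 31.5004
P = 1 / (1 + 31.5004)
P = 0.0308

0.0308


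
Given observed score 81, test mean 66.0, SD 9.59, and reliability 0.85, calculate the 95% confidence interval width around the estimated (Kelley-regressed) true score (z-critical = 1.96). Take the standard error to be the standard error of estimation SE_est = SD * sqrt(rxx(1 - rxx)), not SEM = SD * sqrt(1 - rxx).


True score estimate = 0.85*81 + 0.15*66.0 = 78.75
SE_est = SD * sqrt(rxx * (1 - rxx)) = 9.59 * sqrt(0.85 * 0.15) = 9.59 * sqrt(0.1275) = 3.424315
CI = T_est +/- z * SE_est, so width = 2 * z * SE_est = 2 * 1.96 * 3.424315
Width = 13.4233

13.4233


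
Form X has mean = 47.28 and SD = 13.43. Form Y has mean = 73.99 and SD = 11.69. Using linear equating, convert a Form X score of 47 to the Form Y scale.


slope = SD_Y / SD_X = 11.69 / 13.43 ~ 0.8704
intercept = mean_Y - slope * mean_X = 73.99 - (11.69 / 13.43) * 47.28 ~ 32.8356
Y = slope * X + intercept. To avoid rounding drift from the rounded slope/intercept, evaluate the equivalent form Y = mean_Y + SD_Y * (X - mean_X) / SD_X at full precision:
Y = 73.99 + 11.69 * (47 - 47.28) / 13.43
Y = 73.99 - 11.69 * 0.28 / 13.43
Y = 73.99 - 3.2732 / 13.43
Y = 73.99 - 0.2437
Y = 73.7463

73.7463


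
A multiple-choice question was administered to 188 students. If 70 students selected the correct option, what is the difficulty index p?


Item difficulty p = number correct / total examinees
p = 70 / 188
p = 0.3723

0.3723


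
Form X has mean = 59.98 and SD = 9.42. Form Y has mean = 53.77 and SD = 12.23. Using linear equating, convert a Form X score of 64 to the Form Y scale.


slope = SD_Y / SD_X = 12.23 / 9.42 ~ 1.2983
intercept = mean_Y - slope * mean_X = 53.77 - (12.23 / 9.42) * 59.98 ~ -24.1021
Y = slope * X + intercept. To avoid rounding drift from the rounded slope/intercept, evaluate the equivalent form Y = mean_Y + SD_Y * (X - mean_X) / SD_X at full precision:
Y = 53.77 + 12.23 * (64 - 59.98) / 9.42
Y = 53.77 + 12.23 * 4.02 / 9.42
Y = 53.77 + 49.1646 / 9.42
Y = 53.77 + 5.2192
Y = 58.9892

58.9892


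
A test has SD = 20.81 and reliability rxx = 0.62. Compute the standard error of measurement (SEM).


SEM = SD * sqrt(1 - rxx)
SEM = 20.81 * sqrt(1 - 0.62)
SEM = 20.81 * sqrt(0.38) = 20.81 * 0.616441
SEM = 12.8281

12.8281


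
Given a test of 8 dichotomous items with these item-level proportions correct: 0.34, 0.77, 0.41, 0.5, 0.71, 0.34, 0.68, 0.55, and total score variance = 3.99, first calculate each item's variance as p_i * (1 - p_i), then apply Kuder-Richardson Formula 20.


For each item, compute p_i * q_i:
  Item 1: 0.34 * 0.66 = 0.2244
  Item 2: 0.77 * 0.23 = 0.1771
  Item 3: 0.41 * 0.59 = 0.2419
  Item 4: 0.5 * 0.5 = 0.25
  Item 5: 0.71 * 0.29 = 0.2059
  Item 6: 0.34 * 0.66 = 0.2244
  Item 7: 0.68 * 0.32 = 0.2176
  Item 8: 0.55 * 0.45 = 0.2475
Sum(p_i * q_i) = 0.2244 + 0.1771 + 0.2419 + 0.25 + 0.2059 + 0.2244 + 0.2176 + 0.2475 = 1.7888
KR-20 = (k/(k-1)) * (1 - Sum(p_i*q_i) / Var_total)
= (8/7) * (1 - 1.7888/3.99)
= 1.1429 * 0.5517
KR-20 = 0.6305

0.6305
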